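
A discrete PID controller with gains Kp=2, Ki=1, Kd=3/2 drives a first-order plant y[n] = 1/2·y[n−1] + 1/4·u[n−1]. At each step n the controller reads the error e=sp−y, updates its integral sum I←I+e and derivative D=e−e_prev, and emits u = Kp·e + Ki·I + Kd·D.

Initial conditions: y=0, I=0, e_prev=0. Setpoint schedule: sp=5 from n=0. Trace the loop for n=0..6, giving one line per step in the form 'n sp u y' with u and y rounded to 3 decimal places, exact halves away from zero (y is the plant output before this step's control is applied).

0 5 22.500 0.000
1 5 -5.313 5.625
2 5 21.133 1.484
3 5 -1.997 6.025
4 5 19.593 2.513
5 5 0.425 6.155
6 5 18.103 3.184

(exact arithmetic carried between steps; '≈' marks a value shown rounded to 6 d.p. or computed from one; I and e_prev carry over from the previous line; the table rounds u and y to 3 d.p., halves away from zero)
n=0: y=0, sp=5, e=sp−y=5; I=5, D=e−e_prev=5; u=2·5+1·5+3/2·5=22.5; next y=1/2·0+1/4·22.5=5.625
n=1: y=5.625, sp=5, e=sp−y=-0.625; I=4.375, D=e−e_prev=-5.625; u=2·(-0.625)+1·4.375+3/2·(-5.625)=-5.3125; next y=1/2·5.625+1/4·(-5.3125)=1.484375
n=2: y=1.484375, sp=5, e=sp−y=3.515625; I=7.890625, D=e−e_prev=4.140625; u=2·3.515625+1·7.890625+3/2·4.140625≈21.132813; next y=1/2·1.484375+1/4·21.132813≈6.025391
n=3: y≈6.025391, sp=5, e=sp−y≈-1.025391; I≈6.865234, D=e−e_prev≈-4.541016; u=2·(-1.025391)+1·6.865234+3/2·(-4.541016)≈-1.997070; next y=1/2·6.025391+1/4·(-1.997070)≈2.513428
n=4: y≈2.513428, sp=5, e=sp−y≈2.486572; I≈9.351807, D=e−e_prev≈3.511963; u=2·2.486572+1·9.351807+3/2·3.511963≈19.592896; next y=1/2·2.513428+1/4·19.592896≈6.154938
n=5: y≈6.154938, sp=5, e=sp−y≈-1.154938; I≈8.196869, D=e−e_prev≈-3.641510; u=2·(-1.154938)+1·8.196869+3/2·(-3.641510)≈0.424728; next y=1/2·6.154938+1/4·0.424728≈3.183651
n=6: y≈3.183651, sp=5, e=sp−y≈1.816349; I≈10.013218, D=e−e_prev≈2.971287; u=2·1.816349+1·10.013218+3/2·2.971287≈18.102846; next y=1/2·3.183651+1/4·18.102846≈6.117537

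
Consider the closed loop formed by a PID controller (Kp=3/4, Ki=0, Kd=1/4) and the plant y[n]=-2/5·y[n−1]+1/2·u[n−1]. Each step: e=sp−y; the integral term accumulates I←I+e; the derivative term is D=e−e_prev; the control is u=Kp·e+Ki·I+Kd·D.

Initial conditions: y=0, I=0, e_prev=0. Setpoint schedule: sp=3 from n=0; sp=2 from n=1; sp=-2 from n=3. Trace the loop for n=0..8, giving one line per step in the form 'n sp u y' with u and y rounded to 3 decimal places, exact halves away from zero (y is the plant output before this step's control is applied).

0 3 3.000 0.000
1 2 -0.250 1.500
2 2 2.600 -0.725
3 -2 -4.271 1.590
4 -2 1.669 -2.772
5 -2 -4.136 1.943
6 -2 1.831 -2.845
7 -2 -4.265 2.054
8 -2 1.967 -2.954

(exact arithmetic carried between steps; '≈' marks a value shown rounded to 6 d.p. or computed from one; I and e_prev carry over from the previous line; the table rounds u and y to 3 d.p., halves away from zero)
n=0: y=0, sp=3, e=sp−y=3; I=3, D=e−e_prev=3; u=3/4·3+0·3+1/4·3=3; next y=-2/5·0+1/2·3=1.5
n=1: y=1.5, sp=2, e=sp−y=0.5; I=3.5, D=e−e_prev=-2.5; u=3/4·0.5+0·3.5+1/4·(-2.5)=-0.25; next y=-2/5·1.5+1/2·(-0.25)=-0.725
n=2: y=-0.725, sp=2, e=sp−y=2.725; I=6.225, D=e−e_prev=2.225; u=3/4·2.725+0·6.225+1/4·2.225=2.6; next y=-2/5·(-0.725)+1/2·2.6=1.59
n=3: y=1.59, sp=-2, e=sp−y=-3.59; I=2.635, D=e−e_prev=-6.315; u=3/4·(-3.59)+0·2.635+1/4·(-6.315)=-4.27125; next y=-2/5·1.59+1/2·(-4.27125)=-2.771625
n=4: y=-2.771625, sp=-2, e=sp−y=0.771625; I=3.406625, D=e−e_prev=4.361625; u=3/4·0.771625+0·3.406625+1/4·4.361625=1.669125; next y=-2/5·(-2.771625)+1/2·1.669125≈1.943213
n=5: y≈1.943213, sp=-2, e=sp−y≈-3.943213; I≈-0.536588, D=e−e_prev≈-4.714838; u=3/4·(-3.943213)+0·(-0.536588)+1/4·(-4.714838)≈-4.136119; next y=-2/5·1.943213+1/2·(-4.136119)≈-2.845344
n=6: y≈-2.845344, sp=-2, e=sp−y≈0.845344; I≈0.308757, D=e−e_prev≈4.788557; u=3/4·0.845344+0·0.308757+1/4·4.788557≈1.831148; next y=-2/5·(-2.845344)+1/2·1.831148≈2.053712
n=7: y≈2.053712, sp=-2, e=sp−y≈-4.053712; I≈-3.744955, D=e−e_prev≈-4.899056; u=3/4·(-4.053712)+0·(-3.744955)+1/4·(-4.899056)≈-4.265048; next y=-2/5·2.053712+1/2·(-4.265048)≈-2.954008
n=8: y≈-2.954008, sp=-2, e=sp−y≈0.954008; I≈-2.790946, D=e−e_prev≈5.007720; u=3/4·0.954008+0·(-2.790946)+1/4·5.007720≈1.967436; next y=-2/5·(-2.954008)+1/2·1.967436≈2.165321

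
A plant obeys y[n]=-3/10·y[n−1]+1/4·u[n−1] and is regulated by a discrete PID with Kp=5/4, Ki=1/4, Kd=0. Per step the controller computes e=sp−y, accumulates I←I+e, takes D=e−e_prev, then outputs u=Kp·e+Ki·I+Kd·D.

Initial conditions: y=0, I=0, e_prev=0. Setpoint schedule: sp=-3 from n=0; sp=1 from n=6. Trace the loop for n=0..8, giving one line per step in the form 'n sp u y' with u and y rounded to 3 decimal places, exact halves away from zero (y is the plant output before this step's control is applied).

0 -3 -4.500 0.000
1 -3 -3.563 -1.125
2 -3 -4.889 -0.553
3 -3 -4.746 -1.056
4 -3 -5.512 -0.870
5 -3 -5.673 -1.117
6 1 -0.195 -1.083
7 1 -1.713 0.276
8 1 -0.351 -0.511

(exact arithmetic carried between steps; '≈' marks a value shown rounded to 6 d.p. or computed from one; I and e_prev carry over from the previous line; the table rounds u and y to 3 d.p., halves away from zero)
n=0: y=0, sp=-3, e=sp−y=-3; I=-3, D=e−e_prev=-3; u=5/4·(-3)+1/4·(-3)+0·(-3)=-4.5; next y=-3/10·0+1/4·(-4.5)=-1.125
n=1: y=-1.125, sp=-3, e=sp−y=-1.875; I=-4.875, D=e−e_prev=1.125; u=5/4·(-1.875)+1/4·(-4.875)+0·1.125=-3.5625; next y=-3/10·(-1.125)+1/4·(-3.5625)=-0.553125
n=2: y=-0.553125, sp=-3, e=sp−y=-2.446875; I=-7.321875, D=e−e_prev=-0.571875; u=5/4·(-2.446875)+1/4·(-7.321875)+0·(-0.571875)≈-4.889063; next y=-3/10·(-0.553125)+1/4·(-4.889063)≈-1.056328
n=3: y≈-1.056328, sp=-3, e=sp−y≈-1.943672; I≈-9.265547, D=e−e_prev≈0.503203; u=5/4·(-1.943672)+1/4·(-9.265547)+0·0.503203≈-4.745977; next y=-3/10·(-1.056328)+1/4·(-4.745977)≈-0.869596
n=4: y≈-0.869596, sp=-3, e=sp−y≈-2.130404; I≈-11.395951, D=e−e_prev≈-0.186732; u=5/4·(-2.130404)+1/4·(-11.395951)+0·(-0.186732)≈-5.511993; next y=-3/10·(-0.869596)+1/4·(-5.511993)≈-1.117120
n=5: y≈-1.117120, sp=-3, e=sp−y≈-1.882880; I≈-13.278832, D=e−e_prev≈0.247524; u=5/4·(-1.882880)+1/4·(-13.278832)+0·0.247524≈-5.673308; next y=-3/10·(-1.117120)+1/4·(-5.673308)≈-1.083191
n=6: y≈-1.083191, sp=1, e=sp−y≈2.083191; I≈-11.195640, D=e−e_prev≈3.966072; u=5/4·2.083191+1/4·(-11.195640)+0·3.966072≈-0.194921; next y=-3/10·(-1.083191)+1/4·(-0.194921)≈0.276227
n=7: y≈0.276227, sp=1, e=sp−y≈0.723773; I≈-10.471867, D=e−e_prev≈-1.359418; u=5/4·0.723773+1/4·(-10.471867)+0·(-1.359418)≈-1.713251; next y=-3/10·0.276227+1/4·(-1.713251)≈-0.511181
n=8: y≈-0.511181, sp=1, e=sp−y≈1.511181; I≈-8.960687, D=e−e_prev≈0.787408; u=5/4·1.511181+1/4·(-8.960687)+0·0.787408≈-0.351196; next y=-3/10·(-0.511181)+1/4·(-0.351196)≈0.065555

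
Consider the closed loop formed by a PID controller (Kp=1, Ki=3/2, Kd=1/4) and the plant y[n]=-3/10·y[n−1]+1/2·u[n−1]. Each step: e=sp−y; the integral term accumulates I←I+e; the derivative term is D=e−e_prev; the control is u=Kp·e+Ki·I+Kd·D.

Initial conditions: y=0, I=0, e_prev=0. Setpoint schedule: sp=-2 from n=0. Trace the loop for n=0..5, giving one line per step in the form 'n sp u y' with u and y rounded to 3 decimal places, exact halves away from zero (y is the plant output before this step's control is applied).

0 -2 -5.500 0.000
1 -2 -0.438 -2.750
2 -2 -9.230 0.606
3 -2 2.558 -4.797
4 -2 -15.263 2.718
5 -2 10.242 -8.447

(exact arithmetic carried between steps; '≈' marks a value shown rounded to 6 d.p. or computed from one; I and e_prev carry over from the previous line; the table rounds u and y to 3 d.p., halves away from zero)
n=0: y=0, sp=-2, e=sp−y=-2; I=-2, D=e−e_prev=-2; u=1·(-2)+3/2·(-2)+1/4·(-2)=-5.5; next y=-3/10·0+1/2·(-5.5)=-2.75
n=1: y=-2.75, sp=-2, e=sp−y=0.75; I=-1.25, D=e−e_prev=2.75; u=1·0.75+3/2·(-1.25)+1/4·2.75=-0.4375; next y=-3/10·(-2.75)+1/2·(-0.4375)=0.60625
n=2: y=0.60625, sp=-2, e=sp−y=-2.60625; I=-3.85625, D=e−e_prev=-3.35625; u=1·(-2.60625)+3/2·(-3.85625)+1/4·(-3.35625)≈-9.229688; next y=-3/10·0.60625+1/2·(-9.229688)≈-4.796719
n=3: y≈-4.796719, sp=-2, e=sp−y≈2.796719; I≈-1.059531, D=e−e_prev≈5.402969; u=1·2.796719+3/2·(-1.059531)+1/4·5.402969≈2.558164; next y=-3/10·(-4.796719)+1/2·2.558164≈2.718098
n=4: y≈2.718098, sp=-2, e=sp−y≈-4.718098; I≈-5.777629, D=e−e_prev≈-7.514816; u=1·(-4.718098)+3/2·(-5.777629)+1/4·(-7.514816)≈-15.263245; next y=-3/10·2.718098+1/2·(-15.263245)≈-8.447052
n=5: y≈-8.447052, sp=-2, e=sp−y≈6.447052; I≈0.669423, D=e−e_prev≈11.165150; u=1·6.447052+3/2·0.669423+1/4·11.165150≈10.242474; next y=-3/10·(-8.447052)+1/2·10.242474≈7.655352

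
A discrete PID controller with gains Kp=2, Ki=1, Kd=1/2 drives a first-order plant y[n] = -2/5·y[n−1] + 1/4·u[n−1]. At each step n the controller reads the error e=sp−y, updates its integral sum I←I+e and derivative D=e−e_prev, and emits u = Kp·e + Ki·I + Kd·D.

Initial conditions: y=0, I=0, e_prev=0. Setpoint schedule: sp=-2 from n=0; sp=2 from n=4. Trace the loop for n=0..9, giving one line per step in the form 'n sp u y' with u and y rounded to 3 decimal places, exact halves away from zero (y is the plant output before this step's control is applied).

0 -2 -7.000 0.000
1 -2 -1.875 -1.750
2 -2 -9.934 0.231
3 -2 -1.349 -2.576
4 2 0.381 0.693
5 2 4.385 -0.182
6 2 1.401 1.169
7 2 7.410 -0.117
8 2 1.825 1.900
9 2 10.645 -0.304

(exact arithmetic carried between steps; '≈' marks a value shown rounded to 6 d.p. or computed from one; I and e_prev carry over from the previous line; the table rounds u and y to 3 d.p., halves away from zero)
n=0: y=0, sp=-2, e=sp−y=-2; I=-2, D=e−e_prev=-2; u=2·(-2)+1·(-2)+1/2·(-2)=-7; next y=-2/5·0+1/4·(-7)=-1.75
n=1: y=-1.75, sp=-2, e=sp−y=-0.25; I=-2.25, D=e−e_prev=1.75; u=2·(-0.25)+1·(-2.25)+1/2·1.75=-1.875; next y=-2/5·(-1.75)+1/4·(-1.875)=0.23125
n=2: y=0.23125, sp=-2, e=sp−y=-2.23125; I=-4.48125, D=e−e_prev=-1.98125; u=2·(-2.23125)+1·(-4.48125)+1/2·(-1.98125)=-9.934375; next y=-2/5·0.23125+1/4·(-9.934375)≈-2.576094
n=3: y≈-2.576094, sp=-2, e=sp−y≈0.576094; I≈-3.905156, D=e−e_prev≈2.807344; u=2·0.576094+1·(-3.905156)+1/2·2.807344≈-1.349297; next y=-2/5·(-2.576094)+1/4·(-1.349297)≈0.693113
n=4: y≈0.693113, sp=2, e=sp−y≈1.306887; I≈-2.598270, D=e−e_prev≈0.730793; u=2·1.306887+1·(-2.598270)+1/2·0.730793≈0.380900; next y=-2/5·0.693113+1/4·0.380900≈-0.182020
n=5: y≈-0.182020, sp=2, e=sp−y≈2.182020; I≈-0.416249, D=e−e_prev≈0.875133; u=2·2.182020+1·(-0.416249)+1/2·0.875133≈4.385358; next y=-2/5·(-0.182020)+1/4·4.385358≈1.169148
n=6: y≈1.169148, sp=2, e=sp−y≈0.830852; I≈0.414603, D=e−e_prev≈-1.351168; u=2·0.830852+1·0.414603+1/2·(-1.351168)≈1.400724; next y=-2/5·1.169148+1/4·1.400724≈-0.117478
n=7: y≈-0.117478, sp=2, e=sp−y≈2.117478; I≈2.532081, D=e−e_prev≈1.286626; u=2·2.117478+1·2.532081+1/2·1.286626≈7.410350; next y=-2/5·(-0.117478)+1/4·7.410350≈1.899579
n=8: y≈1.899579, sp=2, e=sp−y≈0.100421; I≈2.632502, D=e−e_prev≈-2.017057; u=2·0.100421+1·2.632502+1/2·(-2.017057)≈1.824817; next y=-2/5·1.899579+1/4·1.824817≈-0.303627
n=9: y≈-0.303627, sp=2, e=sp−y≈2.303627; I≈4.936130, D=e−e_prev≈2.203206; u=2·2.303627+1·4.936130+1/2·2.203206≈10.644987; next y=-2/5·(-0.303627)+1/4·10.644987≈2.782698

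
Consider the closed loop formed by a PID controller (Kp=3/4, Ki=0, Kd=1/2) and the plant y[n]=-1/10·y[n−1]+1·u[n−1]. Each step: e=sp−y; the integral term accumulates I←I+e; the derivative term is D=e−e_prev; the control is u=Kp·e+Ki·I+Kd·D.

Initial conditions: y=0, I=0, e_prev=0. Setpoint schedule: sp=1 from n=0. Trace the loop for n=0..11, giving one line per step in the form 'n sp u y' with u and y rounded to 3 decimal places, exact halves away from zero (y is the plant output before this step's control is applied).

0 1 1.250 0.000
1 1 -0.813 1.250
2 1 2.547 -0.938
3 1 -3.020 2.641
4 1 6.175 -3.284
5 1 -9.021 6.503
6 1 16.090 -9.671
7 1 -25.407 17.058
8 1 43.170 -27.113
9 1 -70.159 45.882
10 1 117.124 -74.747
11 1 -192.372 124.599

(exact arithmetic carried between steps; '≈' marks a value shown rounded to 6 d.p. or computed from one; I and e_prev carry over from the previous line; the table rounds u and y to 3 d.p., halves away from zero)
n=0: y=0, sp=1, e=sp−y=1; I=1, D=e−e_prev=1; u=3/4·1+0·1+1/2·1=1.25; next y=-1/10·0+1·1.25=1.25
n=1: y=1.25, sp=1, e=sp−y=-0.25; I=0.75, D=e−e_prev=-1.25; u=3/4·(-0.25)+0·0.75+1/2·(-1.25)=-0.8125; next y=-1/10·1.25+1·(-0.8125)=-0.9375
n=2: y=-0.9375, sp=1, e=sp−y=1.9375; I=2.6875, D=e−e_prev=2.1875; u=3/4·1.9375+0·2.6875+1/2·2.1875=2.546875; next y=-1/10·(-0.9375)+1·2.546875=2.640625
n=3: y=2.640625, sp=1, e=sp−y=-1.640625; I=1.046875, D=e−e_prev=-3.578125; u=3/4·(-1.640625)+0·1.046875+1/2·(-3.578125)≈-3.019531; next y=-1/10·2.640625+1·(-3.019531)≈-3.283594
n=4: y≈-3.283594, sp=1, e=sp−y≈4.283594; I≈5.330469, D=e−e_prev≈5.924219; u=3/4·4.283594+0·5.330469+1/2·5.924219≈6.174805; next y=-1/10·(-3.283594)+1·6.174805≈6.503164
n=5: y≈6.503164, sp=1, e=sp−y≈-5.503164; I≈-0.172695, D=e−e_prev≈-9.786758; u=3/4·(-5.503164)+0·(-0.172695)+1/2·(-9.786758)≈-9.020752; next y=-1/10·6.503164+1·(-9.020752)≈-9.671068
n=6: y≈-9.671068, sp=1, e=sp−y≈10.671068; I≈10.498373, D=e−e_prev≈16.174232; u=3/4·10.671068+0·10.498373+1/2·16.174232≈16.090417; next y=-1/10·(-9.671068)+1·16.090417≈17.057524
n=7: y≈17.057524, sp=1, e=sp−y≈-16.057524; I≈-5.559151, D=e−e_prev≈-26.728593; u=3/4·(-16.057524)+0·(-5.559151)+1/2·(-26.728593)≈-25.407440; next y=-1/10·17.057524+1·(-25.407440)≈-27.113192
n=8: y≈-27.113192, sp=1, e=sp−y≈28.113192; I≈22.554041, D=e−e_prev≈44.170716; u=3/4·28.113192+0·22.554041+1/2·44.170716≈43.170252; next y=-1/10·(-27.113192)+1·43.170252≈45.881571
n=9: y≈45.881571, sp=1, e=sp−y≈-44.881571; I≈-22.327531, D=e−e_prev≈-72.994763; u=3/4·(-44.881571)+0·(-22.327531)+1/2·(-72.994763)≈-70.158560; next y=-1/10·45.881571+1·(-70.158560)≈-74.746717
n=10: y≈-74.746717, sp=1, e=sp−y≈75.746717; I≈53.419187, D=e−e_prev≈120.628289; u=3/4·75.746717+0·53.419187+1/2·120.628289≈117.124182; next y=-1/10·(-74.746717)+1·117.124182≈124.598854
n=11: y≈124.598854, sp=1, e=sp−y≈-123.598854; I≈-70.179667, D=e−e_prev≈-199.345571; u=3/4·(-123.598854)+0·(-70.179667)+1/2·(-199.345571)≈-192.371926; next y=-1/10·124.598854+1·(-192.371926)≈-204.831812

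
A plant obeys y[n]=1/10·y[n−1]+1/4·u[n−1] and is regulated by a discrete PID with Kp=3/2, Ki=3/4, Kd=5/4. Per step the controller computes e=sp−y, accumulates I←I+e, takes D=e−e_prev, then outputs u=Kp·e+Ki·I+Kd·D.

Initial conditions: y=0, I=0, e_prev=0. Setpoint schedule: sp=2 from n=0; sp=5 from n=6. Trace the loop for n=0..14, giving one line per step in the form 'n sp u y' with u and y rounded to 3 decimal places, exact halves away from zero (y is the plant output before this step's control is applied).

0 2 7.000 0.000
1 2 -0.125 1.750
2 2 7.872 0.144
3 2 0.821 1.982
4 2 8.659 0.404
5 2 1.577 2.205
6 5 19.741 0.615
7 5 1.955 4.997
8 5 21.464 0.989
9 5 3.795 5.465
10 5 22.935 1.495
11 5 5.244 5.883
12 5 24.011 1.899
13 5 6.329 6.193
14 5 24.770 2.202

(exact arithmetic carried between steps; '≈' marks a value shown rounded to 6 d.p. or computed from one; I and e_prev carry over from the previous line; the table rounds u and y to 3 d.p., halves away from zero)
n=0: y=0, sp=2, e=sp−y=2; I=2, D=e−e_prev=2; u=3/2·2+3/4·2+5/4·2=7; next y=1/10·0+1/4·7=1.75
n=1: y=1.75, sp=2, e=sp−y=0.25; I=2.25, D=e−e_prev=-1.75; u=3/2·0.25+3/4·2.25+5/4·(-1.75)=-0.125; next y=1/10·1.75+1/4·(-0.125)=0.14375
n=2: y=0.14375, sp=2, e=sp−y=1.85625; I=4.10625, D=e−e_prev=1.60625; u=3/2·1.85625+3/4·4.10625+5/4·1.60625=7.871875; next y=1/10·0.14375+1/4·7.871875≈1.982344
n=3: y≈1.982344, sp=2, e=sp−y≈0.017656; I≈4.123906, D=e−e_prev≈-1.838594; u=3/2·0.017656+3/4·4.123906+5/4·(-1.838594)≈0.821172; next y=1/10·1.982344+1/4·0.821172≈0.403527
n=4: y≈0.403527, sp=2, e=sp−y≈1.596473; I≈5.720379, D=e−e_prev≈1.578816; u=3/2·1.596473+3/4·5.720379+5/4·1.578816≈8.658514; next y=1/10·0.403527+1/4·8.658514≈2.204981
n=5: y≈2.204981, sp=2, e=sp−y≈-0.204981; I≈5.515398, D=e−e_prev≈-1.801454; u=3/2·(-0.204981)+3/4·5.515398+5/4·(-1.801454)≈1.577259; next y=1/10·2.204981+1/4·1.577259≈0.614813
n=6: y≈0.614813, sp=5, e=sp−y≈4.385187; I≈9.900585, D=e−e_prev≈4.590168; u=3/2·4.385187+3/4·9.900585+5/4·4.590168≈19.740929; next y=1/10·0.614813+1/4·19.740929≈4.996714
n=7: y≈4.996714, sp=5, e=sp−y≈0.003286; I≈9.903871, D=e−e_prev≈-4.381901; u=3/2·0.003286+3/4·9.903871+5/4·(-4.381901)≈1.955457; next y=1/10·4.996714+1/4·1.955457≈0.988536
n=8: y≈0.988536, sp=5, e=sp−y≈4.011464; I≈13.915336, D=e−e_prev≈4.008178; u=3/2·4.011464+3/4·13.915336+5/4·4.008178≈21.463921; next y=1/10·0.988536+1/4·21.463921≈5.464834
n=9: y≈5.464834, sp=5, e=sp−y≈-0.464834; I≈13.450502, D=e−e_prev≈-4.476298; u=3/2·(-0.464834)+3/4·13.450502+5/4·(-4.476298)≈3.795253; next y=1/10·5.464834+1/4·3.795253≈1.495297
n=10: y≈1.495297, sp=5, e=sp−y≈3.504703; I≈16.955205, D=e−e_prev≈3.969537; u=3/2·3.504703+3/4·16.955205+5/4·3.969537≈22.935380; next y=1/10·1.495297+1/4·22.935380≈5.883375
n=11: y≈5.883375, sp=5, e=sp−y≈-0.883375; I≈16.071830, D=e−e_prev≈-4.388078; u=3/2·(-0.883375)+3/4·16.071830+5/4·(-4.388078)≈5.243713; next y=1/10·5.883375+1/4·5.243713≈1.899266
n=12: y≈1.899266, sp=5, e=sp−y≈3.100734; I≈19.172565, D=e−e_prev≈3.984109; u=3/2·3.100734+3/4·19.172565+5/4·3.984109≈24.010661; next y=1/10·1.899266+1/4·24.010661≈6.192592
n=13: y≈6.192592, sp=5, e=sp−y≈-1.192592; I≈17.979973, D=e−e_prev≈-4.293326; u=3/2·(-1.192592)+3/4·17.979973+5/4·(-4.293326)≈6.329434; next y=1/10·6.192592+1/4·6.329434≈2.201618
n=14: y≈2.201618, sp=5, e=sp−y≈2.798382; I≈20.778355, D=e−e_prev≈3.990974; u=3/2·2.798382+3/4·20.778355+5/4·3.990974≈24.770057; next y=1/10·2.201618+1/4·24.770057≈6.412676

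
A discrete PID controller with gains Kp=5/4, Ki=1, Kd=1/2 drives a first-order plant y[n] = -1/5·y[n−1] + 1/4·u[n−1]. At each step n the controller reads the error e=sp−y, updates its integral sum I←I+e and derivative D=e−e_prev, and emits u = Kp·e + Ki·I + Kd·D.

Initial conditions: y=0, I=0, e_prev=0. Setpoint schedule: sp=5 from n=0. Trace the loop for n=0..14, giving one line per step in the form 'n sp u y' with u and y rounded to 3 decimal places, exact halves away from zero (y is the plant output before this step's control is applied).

(exact arithmetic carried between steps; '≈' marks a value shown rounded to 6 d.p. or computed from one; I and e_prev carry over from the previous line; the table rounds u and y to 3 d.p., halves away from zero)
n=0: y=0, sp=5, e=sp−y=5; I=5, D=e−e_prev=5; u=5/4·5+1·5+1/2·5=13.75; next y=-1/5·0+1/4·13.75=3.4375
n=1: y=3.4375, sp=5, e=sp−y=1.5625; I=6.5625, D=e−e_prev=-3.4375; u=5/4·1.5625+1·6.5625+1/2·(-3.4375)=6.796875; next y=-1/5·3.4375+1/4·6.796875≈1.011719
n=2: y≈1.011719, sp=5, e=sp−y≈3.988281; I≈10.550781, D=e−e_prev≈2.425781; u=5/4·3.988281+1·10.550781+1/2·2.425781≈16.749023; next y=-1/5·1.011719+1/4·16.749023≈3.984912
n=3: y≈3.984912, sp=5, e=sp−y≈1.015088; I≈11.565869, D=e−e_prev≈-2.973193; u=5/4·1.015088+1·11.565869+1/2·(-2.973193)≈11.348132; next y=-1/5·3.984912+1/4·11.348132≈2.040051
n=4: y≈2.040051, sp=5, e=sp−y≈2.959949; I≈14.525818, D=e−e_prev≈1.944861; u=5/4·2.959949+1·14.525818+1/2·1.944861≈19.198186; next y=-1/5·2.040051+1/4·19.198186≈4.391536
n=5: y≈4.391536, sp=5, e=sp−y≈0.608464; I≈15.134282, D=e−e_prev≈-2.351486; u=5/4·0.608464+1·15.134282+1/2·(-2.351486)≈14.719119; next y=-1/5·4.391536+1/4·14.719119≈2.801472
n=6: y≈2.801472, sp=5, e=sp−y≈2.198528; I≈17.332810, D=e−e_prev≈1.590064; u=5/4·2.198528+1·17.332810+1/2·1.590064≈20.876001; next y=-1/5·2.801472+1/4·20.876001≈4.658706
n=7: y≈4.658706, sp=5, e=sp−y≈0.341294; I≈17.674104, D=e−e_prev≈-1.857233; u=5/4·0.341294+1·17.674104+1/2·(-1.857233)≈17.172105; next y=-1/5·4.658706+1/4·17.172105≈3.361285
n=8: y≈3.361285, sp=5, e=sp−y≈1.638715; I≈19.312819, D=e−e_prev≈1.297421; u=5/4·1.638715+1·19.312819+1/2·1.297421≈22.009923; next y=-1/5·3.361285+1/4·22.009923≈4.830224
n=9: y≈4.830224, sp=5, e=sp−y≈0.169776; I≈19.482595, D=e−e_prev≈-1.468939; u=5/4·0.169776+1·19.482595+1/2·(-1.468939)≈18.960346; next y=-1/5·4.830224+1/4·18.960346≈3.774042
n=10: y≈3.774042, sp=5, e=sp−y≈1.225958; I≈20.708553, D=e−e_prev≈1.056182; u=5/4·1.225958+1·20.708553+1/2·1.056182≈22.769092; next y=-1/5·3.774042+1/4·22.769092≈4.937465
n=11: y≈4.937465, sp=5, e=sp−y≈0.062535; I≈20.771089, D=e−e_prev≈-1.163423; u=5/4·0.062535+1·20.771089+1/2·(-1.163423)≈20.267547; next y=-1/5·4.937465+1/4·20.267547≈4.079394
n=12: y≈4.079394, sp=5, e=sp−y≈0.920606; I≈21.691695, D=e−e_prev≈0.858071; u=5/4·0.920606+1·21.691695+1/2·0.858071≈23.271488; next y=-1/5·4.079394+1/4·23.271488≈5.001993
n=13: y≈5.001993, sp=5, e=sp−y≈-0.001993; I≈21.689702, D=e−e_prev≈-0.922600; u=5/4·(-0.001993)+1·21.689702+1/2·(-0.922600)≈21.225910; next y=-1/5·5.001993+1/4·21.225910≈4.306079
n=14: y≈4.306079, sp=5, e=sp−y≈0.693921; I≈22.383623, D=e−e_prev≈0.695914; u=5/4·0.693921+1·22.383623+1/2·0.695914≈23.598981; next y=-1/5·4.306079+1/4·23.598981≈5.038530

0 5 13.750 0.000
1 5 6.797 3.438
2 5 16.749 1.012
3 5 11.348 3.985
4 5 19.198 2.040
5 5 14.719 4.392
6 5 20.876 2.801
7 5 17.172 4.659
8 5 22.010 3.361
9 5 18.960 4.830
10 5 22.769 3.774
11 5 20.268 4.937
12 5 23.271 4.079
13 5 21.226 5.002
14 5 23.599 4.306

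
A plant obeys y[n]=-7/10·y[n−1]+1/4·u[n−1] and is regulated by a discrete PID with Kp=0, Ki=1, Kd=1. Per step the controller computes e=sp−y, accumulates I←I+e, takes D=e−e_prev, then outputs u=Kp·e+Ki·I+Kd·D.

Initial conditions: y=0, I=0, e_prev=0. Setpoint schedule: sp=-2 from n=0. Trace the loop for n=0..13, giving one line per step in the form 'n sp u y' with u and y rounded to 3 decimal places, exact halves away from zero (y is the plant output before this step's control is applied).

(exact arithmetic carried between steps; '≈' marks a value shown rounded to 6 d.p. or computed from one; I and e_prev carry over from the previous line; the table rounds u and y to 3 d.p., halves away from zero)
n=0: y=0, sp=-2, e=sp−y=-2; I=-2, D=e−e_prev=-2; u=0·(-2)+1·(-2)+1·(-2)=-4; next y=-7/10·0+1/4·(-4)=-1
n=1: y=-1, sp=-2, e=sp−y=-1; I=-3, D=e−e_prev=1; u=0·(-1)+1·(-3)+1·1=-2; next y=-7/10·(-1)+1/4·(-2)=0.2
n=2: y=0.2, sp=-2, e=sp−y=-2.2; I=-5.2, D=e−e_prev=-1.2; u=0·(-2.2)+1·(-5.2)+1·(-1.2)=-6.4; next y=-7/10·0.2+1/4·(-6.4)=-1.74
n=3: y=-1.74, sp=-2, e=sp−y=-0.26; I=-5.46, D=e−e_prev=1.94; u=0·(-0.26)+1·(-5.46)+1·1.94=-3.52; next y=-7/10·(-1.74)+1/4·(-3.52)=0.338
n=4: y=0.338, sp=-2, e=sp−y=-2.338; I=-7.798, D=e−e_prev=-2.078; u=0·(-2.338)+1·(-7.798)+1·(-2.078)=-9.876; next y=-7/10·0.338+1/4·(-9.876)=-2.7056
n=5: y=-2.7056, sp=-2, e=sp−y=0.7056; I=-7.0924, D=e−e_prev=3.0436; u=0·0.7056+1·(-7.0924)+1·3.0436=-4.0488; next y=-7/10·(-2.7056)+1/4·(-4.0488)=0.88172
n=6: y=0.88172, sp=-2, e=sp−y=-2.88172; I=-9.97412, D=e−e_prev=-3.58732; u=0·(-2.88172)+1·(-9.97412)+1·(-3.58732)=-13.56144; next y=-7/10·0.88172+1/4·(-13.56144)=-4.007564
n=7: y=-4.007564, sp=-2, e=sp−y=2.007564; I=-7.966556, D=e−e_prev=4.889284; u=0·2.007564+1·(-7.966556)+1·4.889284=-3.077272; next y=-7/10·(-4.007564)+1/4·(-3.077272)≈2.035977
n=8: y≈2.035977, sp=-2, e=sp−y≈-4.035977; I≈-12.002533, D=e−e_prev≈-6.043541; u=0·(-4.035977)+1·(-12.002533)+1·(-6.043541)≈-18.046074; next y=-7/10·2.035977+1/4·(-18.046074)≈-5.936702
n=9: y≈-5.936702, sp=-2, e=sp−y≈3.936702; I≈-8.065831, D=e−e_prev≈7.972679; u=0·3.936702+1·(-8.065831)+1·7.972679≈-0.093152; next y=-7/10·(-5.936702)+1/4·(-0.093152)≈4.132404
n=10: y≈4.132404, sp=-2, e=sp−y≈-6.132404; I≈-14.198234, D=e−e_prev≈-10.069106; u=0·(-6.132404)+1·(-14.198234)+1·(-10.069106)≈-24.267340; next y=-7/10·4.132404+1/4·(-24.267340)≈-8.959518
n=11: y≈-8.959518, sp=-2, e=sp−y≈6.959518; I≈-7.238717, D=e−e_prev≈13.091921; u=0·6.959518+1·(-7.238717)+1·13.091921≈5.853204; next y=-7/10·(-8.959518)+1/4·5.853204≈7.734963
n=12: y≈7.734963, sp=-2, e=sp−y≈-9.734963; I≈-16.973680, D=e−e_prev≈-16.694481; u=0·(-9.734963)+1·(-16.973680)+1·(-16.694481)≈-33.668161; next y=-7/10·7.734963+1/4·(-33.668161)≈-13.831515
n=13: y≈-13.831515, sp=-2, e=sp−y≈11.831515; I≈-5.142165, D=e−e_prev≈21.566478; u=0·11.831515+1·(-5.142165)+1·21.566478≈16.424312; next y=-7/10·(-13.831515)+1/4·16.424312≈13.788138

0 -2 -4.000 0.000
1 -2 -2.000 -1.000
2 -2 -6.400 0.200
3 -2 -3.520 -1.740
4 -2 -9.876 0.338
5 -2 -4.049 -2.706
6 -2 -13.561 0.882
7 -2 -3.077 -4.008
8 -2 -18.046 2.036
9 -2 -0.093 -5.937
10 -2 -24.267 4.132
11 -2 5.853 -8.960
12 -2 -33.668 7.735
13 -2 16.424 -13.832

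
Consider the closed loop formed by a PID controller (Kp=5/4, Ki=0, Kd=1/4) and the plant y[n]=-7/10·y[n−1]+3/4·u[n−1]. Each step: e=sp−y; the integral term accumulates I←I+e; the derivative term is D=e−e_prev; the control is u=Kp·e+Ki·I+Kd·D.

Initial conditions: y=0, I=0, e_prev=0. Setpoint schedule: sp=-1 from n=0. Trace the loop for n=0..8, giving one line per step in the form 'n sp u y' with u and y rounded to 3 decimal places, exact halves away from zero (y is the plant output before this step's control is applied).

0 -1 -1.500 0.000
1 -1 0.438 -1.125
2 -1 -3.205 1.116
3 -1 3.806 -3.184
4 -1 -9.671 5.083
5 -1 16.238 -10.812
6 -1 -33.573 19.747
7 -1 62.191 -39.003
8 -1 -121.918 73.945

(exact arithmetic carried between steps; '≈' marks a value shown rounded to 6 d.p. or computed from one; I and e_prev carry over from the previous line; the table rounds u and y to 3 d.p., halves away from zero)
n=0: y=0, sp=-1, e=sp−y=-1; I=-1, D=e−e_prev=-1; u=5/4·(-1)+0·(-1)+1/4·(-1)=-1.5; next y=-7/10·0+3/4·(-1.5)=-1.125
n=1: y=-1.125, sp=-1, e=sp−y=0.125; I=-0.875, D=e−e_prev=1.125; u=5/4·0.125+0·(-0.875)+1/4·1.125=0.4375; next y=-7/10·(-1.125)+3/4·0.4375=1.115625
n=2: y=1.115625, sp=-1, e=sp−y=-2.115625; I=-2.990625, D=e−e_prev=-2.240625; u=5/4·(-2.115625)+0·(-2.990625)+1/4·(-2.240625)≈-3.204688; next y=-7/10·1.115625+3/4·(-3.204688)≈-3.184453
n=3: y≈-3.184453, sp=-1, e=sp−y≈2.184453; I≈-0.806172, D=e−e_prev≈4.300078; u=5/4·2.184453+0·(-0.806172)+1/4·4.300078≈3.805586; next y=-7/10·(-3.184453)+3/4·3.805586≈5.083307
n=4: y≈5.083307, sp=-1, e=sp−y≈-6.083307; I≈-6.889479, D=e−e_prev≈-8.267760; u=5/4·(-6.083307)+0·(-6.889479)+1/4·(-8.267760)≈-9.671073; next y=-7/10·5.083307+3/4·(-9.671073)≈-10.811620
n=5: y≈-10.811620, sp=-1, e=sp−y≈9.811620; I≈2.922141, D=e−e_prev≈15.894926; u=5/4·9.811620+0·2.922141+1/4·15.894926≈16.238256; next y=-7/10·(-10.811620)+3/4·16.238256≈19.746826
n=6: y≈19.746826, sp=-1, e=sp−y≈-20.746826; I≈-17.824685, D=e−e_prev≈-30.558445; u=5/4·(-20.746826)+0·(-17.824685)+1/4·(-30.558445)≈-33.573143; next y=-7/10·19.746826+3/4·(-33.573143)≈-39.002636
n=7: y≈-39.002636, sp=-1, e=sp−y≈38.002636; I≈20.177951, D=e−e_prev≈58.749461; u=5/4·38.002636+0·20.177951+1/4·58.749461≈62.190660; next y=-7/10·(-39.002636)+3/4·62.190660≈73.944840
n=8: y≈73.944840, sp=-1, e=sp−y≈-74.944840; I≈-54.766889, D=e−e_prev≈-112.947475; u=5/4·(-74.944840)+0·(-54.766889)+1/4·(-112.947475)≈-121.917919; next y=-7/10·73.944840+3/4·(-121.917919)≈-143.199827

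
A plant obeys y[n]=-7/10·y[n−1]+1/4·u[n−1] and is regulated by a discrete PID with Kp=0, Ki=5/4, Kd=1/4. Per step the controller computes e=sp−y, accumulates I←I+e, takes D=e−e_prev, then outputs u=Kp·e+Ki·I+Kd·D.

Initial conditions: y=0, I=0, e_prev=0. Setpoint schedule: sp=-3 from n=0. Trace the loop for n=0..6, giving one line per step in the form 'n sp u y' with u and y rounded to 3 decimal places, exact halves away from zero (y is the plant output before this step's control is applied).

(exact arithmetic carried between steps; '≈' marks a value shown rounded to 6 d.p. or computed from one; I and e_prev carry over from the previous line; the table rounds u and y to 3 d.p., halves away from zero)
n=0: y=0, sp=-3, e=sp−y=-3; I=-3, D=e−e_prev=-3; u=0·(-3)+5/4·(-3)+1/4·(-3)=-4.5; next y=-7/10·0+1/4·(-4.5)=-1.125
n=1: y=-1.125, sp=-3, e=sp−y=-1.875; I=-4.875, D=e−e_prev=1.125; u=0·(-1.875)+5/4·(-4.875)+1/4·1.125=-5.8125; next y=-7/10·(-1.125)+1/4·(-5.8125)=-0.665625
n=2: y=-0.665625, sp=-3, e=sp−y=-2.334375; I=-7.209375, D=e−e_prev=-0.459375; u=0·(-2.334375)+5/4·(-7.209375)+1/4·(-0.459375)≈-9.126563; next y=-7/10·(-0.665625)+1/4·(-9.126563)≈-1.815703
n=3: y≈-1.815703, sp=-3, e=sp−y≈-1.184297; I≈-8.393672, D=e−e_prev≈1.150078; u=0·(-1.184297)+5/4·(-8.393672)+1/4·1.150078≈-10.204570; next y=-7/10·(-1.815703)+1/4·(-10.204570)≈-1.280150
n=4: y≈-1.280150, sp=-3, e=sp−y≈-1.719850; I≈-10.113521, D=e−e_prev≈-0.535553; u=0·(-1.719850)+5/4·(-10.113521)+1/4·(-0.535553)≈-12.775790; next y=-7/10·(-1.280150)+1/4·(-12.775790)≈-2.297842
n=5: y≈-2.297842, sp=-3, e=sp−y≈-0.702158; I≈-10.815679, D=e−e_prev≈1.017692; u=0·(-0.702158)+5/4·(-10.815679)+1/4·1.017692≈-13.265176; next y=-7/10·(-2.297842)+1/4·(-13.265176)≈-1.707804
n=6: y≈-1.707804, sp=-3, e=sp−y≈-1.292196; I≈-12.107875, D=e−e_prev≈-0.590038; u=0·(-1.292196)+5/4·(-12.107875)+1/4·(-0.590038)≈-15.282353; next y=-7/10·(-1.707804)+1/4·(-15.282353)≈-2.625125

0 -3 -4.500 0.000
1 -3 -5.813 -1.125
2 -3 -9.127 -0.666
3 -3 -10.205 -1.816
4 -3 -12.776 -1.280
5 -3 -13.265 -2.298
6 -3 -15.282 -1.708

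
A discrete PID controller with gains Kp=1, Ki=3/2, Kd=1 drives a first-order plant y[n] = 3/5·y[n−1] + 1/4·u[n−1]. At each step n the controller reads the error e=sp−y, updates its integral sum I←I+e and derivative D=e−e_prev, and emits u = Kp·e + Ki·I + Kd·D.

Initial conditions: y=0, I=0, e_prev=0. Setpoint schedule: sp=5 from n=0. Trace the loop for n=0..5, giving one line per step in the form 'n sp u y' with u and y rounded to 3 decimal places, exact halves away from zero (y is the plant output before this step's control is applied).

(exact arithmetic carried between steps; '≈' marks a value shown rounded to 6 d.p. or computed from one; I and e_prev carry over from the previous line; the table rounds u and y to 3 d.p., halves away from zero)
n=0: y=0, sp=5, e=sp−y=5; I=5, D=e−e_prev=5; u=1·5+3/2·5+1·5=17.5; next y=3/5·0+1/4·17.5=4.375
n=1: y=4.375, sp=5, e=sp−y=0.625; I=5.625, D=e−e_prev=-4.375; u=1·0.625+3/2·5.625+1·(-4.375)=4.6875; next y=3/5·4.375+1/4·4.6875=3.796875
n=2: y=3.796875, sp=5, e=sp−y=1.203125; I=6.828125, D=e−e_prev=0.578125; u=1·1.203125+3/2·6.828125+1·0.578125≈12.023438; next y=3/5·3.796875+1/4·12.023438≈5.283984
n=3: y≈5.283984, sp=5, e=sp−y≈-0.283984; I≈6.544141, D=e−e_prev≈-1.487109; u=1·(-0.283984)+3/2·6.544141+1·(-1.487109)≈8.045117; next y=3/5·5.283984+1/4·8.045117≈5.181670
n=4: y≈5.181670, sp=5, e=sp−y≈-0.181670; I≈6.362471, D=e−e_prev≈0.102314; u=1·(-0.181670)+3/2·6.362471+1·0.102314≈9.464351; next y=3/5·5.181670+1/4·9.464351≈5.475090
n=5: y≈5.475090, sp=5, e=sp−y≈-0.475090; I≈5.887381, D=e−e_prev≈-0.293420; u=1·(-0.475090)+3/2·5.887381+1·(-0.293420)≈8.062562; next y=3/5·5.475090+1/4·8.062562≈5.300694

0 5 17.500 0.000
1 5 4.688 4.375
2 5 12.023 3.797
3 5 8.045 5.284
4 5 9.464 5.182
5 5 8.063 5.475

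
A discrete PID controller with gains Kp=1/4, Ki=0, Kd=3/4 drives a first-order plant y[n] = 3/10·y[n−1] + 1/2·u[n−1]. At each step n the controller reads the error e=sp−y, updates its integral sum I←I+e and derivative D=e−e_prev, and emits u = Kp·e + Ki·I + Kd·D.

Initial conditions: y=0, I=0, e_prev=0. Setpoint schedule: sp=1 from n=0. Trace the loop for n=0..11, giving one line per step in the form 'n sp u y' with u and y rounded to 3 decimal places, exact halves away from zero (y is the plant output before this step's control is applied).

(exact arithmetic carried between steps; '≈' marks a value shown rounded to 6 d.p. or computed from one; I and e_prev carry over from the previous line; the table rounds u and y to 3 d.p., halves away from zero)
n=0: y=0, sp=1, e=sp−y=1; I=1, D=e−e_prev=1; u=1/4·1+0·1+3/4·1=1; next y=3/10·0+1/2·1=0.5
n=1: y=0.5, sp=1, e=sp−y=0.5; I=1.5, D=e−e_prev=-0.5; u=1/4·0.5+0·1.5+3/4·(-0.5)=-0.25; next y=3/10·0.5+1/2·(-0.25)=0.025
n=2: y=0.025, sp=1, e=sp−y=0.975; I=2.475, D=e−e_prev=0.475; u=1/4·0.975+0·2.475+3/4·0.475=0.6; next y=3/10·0.025+1/2·0.6=0.3075
n=3: y=0.3075, sp=1, e=sp−y=0.6925; I=3.1675, D=e−e_prev=-0.2825; u=1/4·0.6925+0·3.1675+3/4·(-0.2825)=-0.03875; next y=3/10·0.3075+1/2·(-0.03875)=0.072875
n=4: y=0.072875, sp=1, e=sp−y=0.927125; I=4.094625, D=e−e_prev=0.234625; u=1/4·0.927125+0·4.094625+3/4·0.234625=0.40775; next y=3/10·0.072875+1/2·0.40775≈0.225738
n=5: y≈0.225738, sp=1, e=sp−y≈0.774263; I≈4.868888, D=e−e_prev≈-0.152863; u=1/4·0.774263+0·4.868888+3/4·(-0.152863)≈0.078919; next y=3/10·0.225738+1/2·0.078919≈0.107181
n=6: y≈0.107181, sp=1, e=sp−y≈0.892819; I≈5.761707, D=e−e_prev≈0.118557; u=1/4·0.892819+0·5.761707+3/4·0.118557≈0.312123; next y=3/10·0.107181+1/2·0.312123≈0.188215
n=7: y≈0.188215, sp=1, e=sp−y≈0.811785; I≈6.573491, D=e−e_prev≈-0.081035; u=1/4·0.811785+0·6.573491+3/4·(-0.081035)≈0.142170; next y=3/10·0.188215+1/2·0.142170≈0.127550
n=8: y≈0.127550, sp=1, e=sp−y≈0.872450; I≈7.445942, D=e−e_prev≈0.060666; u=1/4·0.872450+0·7.445942+3/4·0.060666≈0.263612; next y=3/10·0.127550+1/2·0.263612≈0.170071
n=9: y≈0.170071, sp=1, e=sp−y≈0.829929; I≈8.275871, D=e−e_prev≈-0.042521; u=1/4·0.829929+0·8.275871+3/4·(-0.042521)≈0.175591; next y=3/10·0.170071+1/2·0.175591≈0.138817
n=10: y≈0.138817, sp=1, e=sp−y≈0.861183; I≈9.137054, D=e−e_prev≈0.031254; u=1/4·0.861183+0·9.137054+3/4·0.031254≈0.238736; next y=3/10·0.138817+1/2·0.238736≈0.161013
n=11: y≈0.161013, sp=1, e=sp−y≈0.838987; I≈9.976041, D=e−e_prev≈-0.022196; u=1/4·0.838987+0·9.976041+3/4·(-0.022196)≈0.193100; next y=3/10·0.161013+1/2·0.193100≈0.144854

0 1 1.000 0.000
1 1 -0.250 0.500
2 1 0.600 0.025
3 1 -0.039 0.308
4 1 0.408 0.073
5 1 0.079 0.226
6 1 0.312 0.107
7 1 0.142 0.188
8 1 0.264 0.128
9 1 0.176 0.170
10 1 0.239 0.139
11 1 0.193 0.161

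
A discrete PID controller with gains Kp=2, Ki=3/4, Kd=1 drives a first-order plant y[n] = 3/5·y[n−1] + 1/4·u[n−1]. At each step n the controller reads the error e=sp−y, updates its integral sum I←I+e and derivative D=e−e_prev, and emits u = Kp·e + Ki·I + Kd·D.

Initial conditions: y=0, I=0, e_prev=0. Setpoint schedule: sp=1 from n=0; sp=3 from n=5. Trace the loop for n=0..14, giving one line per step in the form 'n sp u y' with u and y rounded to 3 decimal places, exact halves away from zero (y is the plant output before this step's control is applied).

(exact arithmetic carried between steps; '≈' marks a value shown rounded to 6 d.p. or computed from one; I and e_prev carry over from the previous line; the table rounds u and y to 3 d.p., halves away from zero)
n=0: y=0, sp=1, e=sp−y=1; I=1, D=e−e_prev=1; u=2·1+3/4·1+1·1=3.75; next y=3/5·0+1/4·3.75=0.9375
n=1: y=0.9375, sp=1, e=sp−y=0.0625; I=1.0625, D=e−e_prev=-0.9375; u=2·0.0625+3/4·1.0625+1·(-0.9375)=-0.015625; next y=3/5·0.9375+1/4·(-0.015625)≈0.558594
n=2: y≈0.558594, sp=1, e=sp−y≈0.441406; I≈1.503906, D=e−e_prev≈0.378906; u=2·0.441406+3/4·1.503906+1·0.378906≈2.389648; next y=3/5·0.558594+1/4·2.389648≈0.932568
n=3: y≈0.932568, sp=1, e=sp−y≈0.067432; I≈1.571338, D=e−e_prev≈-0.373975; u=2·0.067432+3/4·1.571338+1·(-0.373975)≈0.939392; next y=3/5·0.932568+1/4·0.939392≈0.794389
n=4: y≈0.794389, sp=1, e=sp−y≈0.205611; I≈1.776949, D=e−e_prev≈0.138179; u=2·0.205611+3/4·1.776949+1·0.138179≈1.882113; next y=3/5·0.794389+1/4·1.882113≈0.947162
n=5: y≈0.947162, sp=3, e=sp−y≈2.052838; I≈3.829787, D=e−e_prev≈1.847227; u=2·2.052838+3/4·3.829787+1·1.847227≈8.825245; next y=3/5·0.947162+1/4·8.825245≈2.774608
n=6: y≈2.774608, sp=3, e=sp−y≈0.225392; I≈4.055179, D=e−e_prev≈-1.827446; u=2·0.225392+3/4·4.055179+1·(-1.827446)≈1.664722; next y=3/5·2.774608+1/4·1.664722≈2.080945
n=7: y≈2.080945, sp=3, e=sp−y≈0.919055; I≈4.974234, D=e−e_prev≈0.693663; u=2·0.919055+3/4·4.974234+1·0.693663≈6.262448; next y=3/5·2.080945+1/4·6.262448≈2.814179
n=8: y≈2.814179, sp=3, e=sp−y≈0.185821; I≈5.160055, D=e−e_prev≈-0.733234; u=2·0.185821+3/4·5.160055+1·(-0.733234)≈3.508449; next y=3/5·2.814179+1/4·3.508449≈2.565620
n=9: y≈2.565620, sp=3, e=sp−y≈0.434380; I≈5.594435, D=e−e_prev≈0.248559; u=2·0.434380+3/4·5.594435+1·0.248559≈5.313146; next y=3/5·2.565620+1/4·5.313146≈2.867658
n=10: y≈2.867658, sp=3, e=sp−y≈0.132342; I≈5.726777, D=e−e_prev≈-0.302039; u=2·0.132342+3/4·5.726777+1·(-0.302039)≈4.257727; next y=3/5·2.867658+1/4·4.257727≈2.785027
n=11: y≈2.785027, sp=3, e=sp−y≈0.214973; I≈5.941750, D=e−e_prev≈0.082632; u=2·0.214973+3/4·5.941750+1·0.082632≈4.968890; next y=3/5·2.785027+1/4·4.968890≈2.913239
n=12: y≈2.913239, sp=3, e=sp−y≈0.086761; I≈6.028511, D=e−e_prev≈-0.128212; u=2·0.086761+3/4·6.028511+1·(-0.128212)≈4.566694; next y=3/5·2.913239+1/4·4.566694≈2.889617
n=13: y≈2.889617, sp=3, e=sp−y≈0.110383; I≈6.138894, D=e−e_prev≈0.023622; u=2·0.110383+3/4·6.138894+1·0.023622≈4.848559; next y=3/5·2.889617+1/4·4.848559≈2.945910
n=14: y≈2.945910, sp=3, e=sp−y≈0.054090; I≈6.192985, D=e−e_prev≈-0.056293; u=2·0.054090+3/4·6.192985+1·(-0.056293)≈4.696626; next y=3/5·2.945910+1/4·4.696626≈2.941702

0 1 3.750 0.000
1 1 -0.016 0.938
2 1 2.390 0.559
3 1 0.939 0.933
4 1 1.882 0.794
5 3 8.825 0.947
6 3 1.665 2.775
7 3 6.262 2.081
8 3 3.508 2.814
9 3 5.313 2.566
10 3 4.258 2.868
11 3 4.969 2.785
12 3 4.567 2.913
13 3 4.849 2.890
14 3 4.697 2.946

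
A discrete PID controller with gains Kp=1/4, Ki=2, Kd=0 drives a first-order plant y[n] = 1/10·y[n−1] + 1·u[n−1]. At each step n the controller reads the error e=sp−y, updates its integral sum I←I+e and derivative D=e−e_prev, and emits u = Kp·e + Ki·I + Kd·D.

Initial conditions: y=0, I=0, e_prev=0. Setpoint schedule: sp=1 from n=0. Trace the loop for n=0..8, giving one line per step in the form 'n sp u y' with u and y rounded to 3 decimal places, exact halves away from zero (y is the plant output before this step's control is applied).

0 1 2.250 0.000
1 1 -0.813 2.250
2 1 3.072 -0.588
3 1 -1.855 3.013
4 1 4.393 -1.553
5 1 -3.531 4.238
6 1 6.519 -3.107
7 1 -6.227 6.209
8 1 9.939 -5.606

(exact arithmetic carried between steps; '≈' marks a value shown rounded to 6 d.p. or computed from one; I and e_prev carry over from the previous line; the table rounds u and y to 3 d.p., halves away from zero)
n=0: y=0, sp=1, e=sp−y=1; I=1, D=e−e_prev=1; u=1/4·1+2·1+0·1=2.25; next y=1/10·0+1·2.25=2.25
n=1: y=2.25, sp=1, e=sp−y=-1.25; I=-0.25, D=e−e_prev=-2.25; u=1/4·(-1.25)+2·(-0.25)+0·(-2.25)=-0.8125; next y=1/10·2.25+1·(-0.8125)=-0.5875
n=2: y=-0.5875, sp=1, e=sp−y=1.5875; I=1.3375, D=e−e_prev=2.8375; u=1/4·1.5875+2·1.3375+0·2.8375=3.071875; next y=1/10·(-0.5875)+1·3.071875=3.013125
n=3: y=3.013125, sp=1, e=sp−y=-2.013125; I=-0.675625, D=e−e_prev=-3.600625; u=1/4·(-2.013125)+2·(-0.675625)+0·(-3.600625)≈-1.854531; next y=1/10·3.013125+1·(-1.854531)≈-1.553219
n=4: y≈-1.553219, sp=1, e=sp−y≈2.553219; I≈1.877594, D=e−e_prev≈4.566344; u=1/4·2.553219+2·1.877594+0·4.566344≈4.393492; next y=1/10·(-1.553219)+1·4.393492≈4.238170
n=5: y≈4.238170, sp=1, e=sp−y≈-3.238170; I≈-1.360577, D=e−e_prev≈-5.791389; u=1/4·(-3.238170)+2·(-1.360577)+0·(-5.791389)≈-3.530696; next y=1/10·4.238170+1·(-3.530696)≈-3.106879
n=6: y≈-3.106879, sp=1, e=sp−y≈4.106879; I≈2.746302, D=e−e_prev≈7.345049; u=1/4·4.106879+2·2.746302+0·7.345049≈6.519324; next y=1/10·(-3.106879)+1·6.519324≈6.208636
n=7: y≈6.208636, sp=1, e=sp−y≈-5.208636; I≈-2.462334, D=e−e_prev≈-9.315515; u=1/4·(-5.208636)+2·(-2.462334)+0·(-9.315515)≈-6.226827; next y=1/10·6.208636+1·(-6.226827)≈-5.605963
n=8: y≈-5.605963, sp=1, e=sp−y≈6.605963; I≈4.143629, D=e−e_prev≈11.814599; u=1/4·6.605963+2·4.143629+0·11.814599≈9.938749; next y=1/10·(-5.605963)+1·9.938749≈9.378153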